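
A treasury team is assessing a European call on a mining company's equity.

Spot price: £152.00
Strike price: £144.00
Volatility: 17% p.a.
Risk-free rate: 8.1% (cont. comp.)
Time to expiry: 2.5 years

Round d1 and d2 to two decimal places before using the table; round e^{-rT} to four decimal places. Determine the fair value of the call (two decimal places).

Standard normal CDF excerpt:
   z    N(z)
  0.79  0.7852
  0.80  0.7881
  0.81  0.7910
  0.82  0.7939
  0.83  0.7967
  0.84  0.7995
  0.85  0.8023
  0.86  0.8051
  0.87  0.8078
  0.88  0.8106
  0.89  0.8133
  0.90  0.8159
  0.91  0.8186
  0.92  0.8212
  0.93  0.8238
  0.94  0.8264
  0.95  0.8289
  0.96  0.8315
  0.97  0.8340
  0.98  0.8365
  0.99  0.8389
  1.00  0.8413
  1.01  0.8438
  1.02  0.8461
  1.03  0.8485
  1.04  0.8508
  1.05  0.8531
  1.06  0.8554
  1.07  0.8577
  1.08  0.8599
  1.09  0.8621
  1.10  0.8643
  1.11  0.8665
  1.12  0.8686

σ√T = 0.17·√2.5 = 0.2688
d₁ = [ln(152/144) + (0.081 + ½·0.17²)·2.5] / (σ√T) = (0.0541 + 0.2386) / 0.2688 = 1.0889 ≈ 1.09
d₂ = 1.0889 − 0.2688 = 0.8201 ≈ 0.82
e^(−rT) = e^(−0.081·2.5) = 0.8167
N(d₁) = N(1.09) = 0.8621;  N(d₂) = N(0.82) = 0.7939
C = 152·0.8621 − 144·0.8167·0.7939 = 131.0392 − 93.3665 = 37.6727

£37.67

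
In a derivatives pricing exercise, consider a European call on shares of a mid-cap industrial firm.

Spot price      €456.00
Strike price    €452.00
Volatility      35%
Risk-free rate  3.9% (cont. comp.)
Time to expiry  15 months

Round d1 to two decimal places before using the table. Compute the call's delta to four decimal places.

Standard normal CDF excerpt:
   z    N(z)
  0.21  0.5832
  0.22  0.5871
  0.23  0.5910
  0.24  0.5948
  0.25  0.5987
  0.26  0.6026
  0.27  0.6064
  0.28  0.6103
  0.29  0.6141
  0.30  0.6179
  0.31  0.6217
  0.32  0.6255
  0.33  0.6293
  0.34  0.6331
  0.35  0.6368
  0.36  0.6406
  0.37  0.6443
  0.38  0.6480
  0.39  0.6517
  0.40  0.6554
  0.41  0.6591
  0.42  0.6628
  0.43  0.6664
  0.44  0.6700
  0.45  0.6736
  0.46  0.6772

0.6331

σ√T = 0.35·√1.25 = 0.3913
ln(S/K) + (r + σ²/2)T = ln(456/452) + (0.039 + 0.35²/2)·1.25 = 0.0088 + 0.1253 = 0.1341
d₁ = 0.1341 / 0.3913 = 0.3428 ≈ 0.34
N(d₁) = N(0.34) = 0.6331
Δ_call = N(d₁) = 0.6331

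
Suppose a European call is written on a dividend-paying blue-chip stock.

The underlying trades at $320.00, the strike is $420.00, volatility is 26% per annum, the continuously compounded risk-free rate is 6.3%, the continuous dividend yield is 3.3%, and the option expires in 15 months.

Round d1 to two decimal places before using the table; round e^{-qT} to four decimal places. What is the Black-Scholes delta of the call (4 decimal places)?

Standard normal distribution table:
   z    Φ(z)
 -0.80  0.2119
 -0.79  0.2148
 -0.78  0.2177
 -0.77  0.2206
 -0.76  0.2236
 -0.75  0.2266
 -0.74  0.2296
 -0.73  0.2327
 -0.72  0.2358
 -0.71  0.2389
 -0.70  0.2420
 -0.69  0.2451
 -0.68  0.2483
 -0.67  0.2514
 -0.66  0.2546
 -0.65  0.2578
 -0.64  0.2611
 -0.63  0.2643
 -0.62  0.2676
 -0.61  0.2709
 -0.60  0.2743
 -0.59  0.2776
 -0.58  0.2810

0.2443

σ√T = 0.26 × 1.1180 = 0.2907
d₁ = [ln(320/420) + (0.063 − 0.033 + 0.26²/2)·1.25] / 0.2907 = [-0.2719 + 0.0797] / 0.2907 = -0.6611 which rounds to -0.66
N(d₁) = N(-0.66) = 0.2546
Δ_call = e^(−qT)·N(d₁) = 0.9596·0.2546 = 0.2443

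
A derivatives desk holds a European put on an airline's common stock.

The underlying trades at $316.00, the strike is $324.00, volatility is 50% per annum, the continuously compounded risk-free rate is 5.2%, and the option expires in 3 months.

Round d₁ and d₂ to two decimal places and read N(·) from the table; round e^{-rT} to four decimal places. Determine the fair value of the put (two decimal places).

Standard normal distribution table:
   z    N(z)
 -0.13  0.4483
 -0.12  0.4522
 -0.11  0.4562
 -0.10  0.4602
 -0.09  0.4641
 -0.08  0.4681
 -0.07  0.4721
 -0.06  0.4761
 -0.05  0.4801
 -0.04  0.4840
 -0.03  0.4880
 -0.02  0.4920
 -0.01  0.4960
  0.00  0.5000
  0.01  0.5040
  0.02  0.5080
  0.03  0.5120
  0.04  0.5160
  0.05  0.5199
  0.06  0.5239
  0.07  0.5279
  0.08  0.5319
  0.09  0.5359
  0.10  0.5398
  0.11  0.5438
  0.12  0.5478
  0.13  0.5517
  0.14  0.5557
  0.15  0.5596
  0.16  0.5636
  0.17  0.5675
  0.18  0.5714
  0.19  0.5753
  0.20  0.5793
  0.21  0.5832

T = 0.25;  σ√T = 0.2500
d₁ = [ln(316/324) + (0.052 + ½·0.5²)·0.25] / (σ√T) = (-0.0250 + 0.0442) / 0.2500 = 0.0770 which rounds to 0.08
d₂ = 0.0770 − 0.2500 = -0.1730 which rounds to -0.17
exp(−rT) = exp(−0.052·0.25) = 0.9871
N(−d₂) = N(0.17) = 0.5675;  N(−d₁) = N(-0.08) = 0.4681
P = 324·0.9871·0.5675 − 316·0.4681 = 181.4981 − 147.9196 = 33.5785

$33.58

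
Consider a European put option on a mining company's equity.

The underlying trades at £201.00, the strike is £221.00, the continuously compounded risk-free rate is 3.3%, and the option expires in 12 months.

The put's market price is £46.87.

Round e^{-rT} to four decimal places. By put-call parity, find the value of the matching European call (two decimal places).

e^(−rT) = e^(−0.033·1) = 0.9675
Put-call parity: C − P = S − K·e^(−rT) = 201 − 221·0.9675 = 201 − 213.8175 = -12.8175
C = P + (C − P) = 46.87 + (-12.8175) = 34.0525

£34.05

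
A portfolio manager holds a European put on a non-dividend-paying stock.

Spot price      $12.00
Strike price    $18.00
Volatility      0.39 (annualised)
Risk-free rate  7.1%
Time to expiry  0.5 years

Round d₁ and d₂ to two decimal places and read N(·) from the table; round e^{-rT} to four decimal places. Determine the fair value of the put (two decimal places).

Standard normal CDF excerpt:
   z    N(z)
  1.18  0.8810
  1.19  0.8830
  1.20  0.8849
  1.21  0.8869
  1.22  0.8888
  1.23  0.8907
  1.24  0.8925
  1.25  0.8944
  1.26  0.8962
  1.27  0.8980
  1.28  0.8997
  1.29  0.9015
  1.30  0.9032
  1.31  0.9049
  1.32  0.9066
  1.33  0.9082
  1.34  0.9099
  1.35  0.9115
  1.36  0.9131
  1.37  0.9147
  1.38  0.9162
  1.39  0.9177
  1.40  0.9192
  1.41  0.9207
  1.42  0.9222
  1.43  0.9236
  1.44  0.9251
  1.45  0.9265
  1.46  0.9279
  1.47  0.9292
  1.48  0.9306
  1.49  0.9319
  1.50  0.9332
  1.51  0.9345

σ√T = 0.39 × 0.7071 = 0.2758
d₁ = [ln(12/18) + (0.071 + 0.39²/2)·0.5] / 0.2758 = [-0.4055 + 0.0735] / 0.2758 = -1.2037 ⇒ -1.20
d₂ = d₁ − σ√T = -1.2037 − 0.2758 = -1.4794 ⇒ -1.48
e^(−rT) = e^(−0.071·0.5) = 0.9651
P = 18·0.9651·N(1.48) − 12·N(1.20) = 18·0.9651·0.9306 − 12·0.8849 = 16.1662 − 10.6188 = 5.5474

$5.55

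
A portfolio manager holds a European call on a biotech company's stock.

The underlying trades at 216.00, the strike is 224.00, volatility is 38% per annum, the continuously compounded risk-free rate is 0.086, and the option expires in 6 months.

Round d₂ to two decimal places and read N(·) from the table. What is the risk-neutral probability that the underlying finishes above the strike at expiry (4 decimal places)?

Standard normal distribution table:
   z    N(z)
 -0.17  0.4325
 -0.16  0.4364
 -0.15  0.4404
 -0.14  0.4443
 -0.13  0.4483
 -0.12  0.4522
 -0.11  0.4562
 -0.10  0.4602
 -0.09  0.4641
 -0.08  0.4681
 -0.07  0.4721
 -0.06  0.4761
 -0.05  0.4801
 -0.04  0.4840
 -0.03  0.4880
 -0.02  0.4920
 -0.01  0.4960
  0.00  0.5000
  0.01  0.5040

0.4562

T = 0.5;  σ√T = 0.2687
ln(S/K) + (r + σ²/2)T = ln(216/224) + (0.086 + 0.38²/2)·0.5 = -0.0364 + 0.0791 = 0.0427
d₁ = 0.0427 / 0.2687 = 0.1590 ⇒ 0.16
d₂ = d₁ − σ√T = 0.1590 − 0.2687 = -0.1097 ⇒ -0.11
Pr(exercise) under Q = N(d₂) = 0.4562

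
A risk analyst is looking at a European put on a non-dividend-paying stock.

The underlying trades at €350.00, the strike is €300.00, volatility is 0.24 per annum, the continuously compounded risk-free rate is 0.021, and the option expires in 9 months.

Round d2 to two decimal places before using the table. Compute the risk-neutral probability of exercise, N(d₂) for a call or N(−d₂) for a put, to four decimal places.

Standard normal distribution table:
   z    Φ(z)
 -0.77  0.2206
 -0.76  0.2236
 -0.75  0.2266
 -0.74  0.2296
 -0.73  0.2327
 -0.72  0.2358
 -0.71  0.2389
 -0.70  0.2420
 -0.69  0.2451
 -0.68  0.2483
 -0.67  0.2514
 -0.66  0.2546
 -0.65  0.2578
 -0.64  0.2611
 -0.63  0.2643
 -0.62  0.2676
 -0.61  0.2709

0.2389

σ√T = 0.24 × 0.8660 = 0.2078
d₁ = [ln(350/300) + (0.021 + 0.24²/2)·0.75] / 0.2078 = [0.1542 + 0.0373] / 0.2078 = 0.9214 → 0.92
d₂ = d₁ − σ√T = 0.9214 − 0.2078 = 0.7135 → 0.71
Pr(exercise) under Q = N(−d₂) = N(-0.71) = 0.2389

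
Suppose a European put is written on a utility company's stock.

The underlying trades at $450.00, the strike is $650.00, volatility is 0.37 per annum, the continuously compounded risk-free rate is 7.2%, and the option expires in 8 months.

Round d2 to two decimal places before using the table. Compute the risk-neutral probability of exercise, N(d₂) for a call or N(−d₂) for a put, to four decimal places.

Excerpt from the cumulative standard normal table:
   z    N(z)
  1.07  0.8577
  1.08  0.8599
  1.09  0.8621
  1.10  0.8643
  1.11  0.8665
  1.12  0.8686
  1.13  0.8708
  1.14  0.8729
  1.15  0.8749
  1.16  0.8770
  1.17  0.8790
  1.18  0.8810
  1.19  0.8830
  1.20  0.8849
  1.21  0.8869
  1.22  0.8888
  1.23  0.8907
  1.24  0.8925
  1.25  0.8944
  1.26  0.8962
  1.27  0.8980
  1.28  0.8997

T = 0.6667;  σ√T = 0.3021
d₁ = [ln(450/650) + (0.072 + ½·0.37²)·0.6667] / (σ√T) = (-0.3677 + 0.0936) / 0.3021 = -0.9073 ≈ -0.91
d₂ = -0.9073 − 0.3021 = -1.2094 ≈ -1.21
Risk-neutral Pr[S_T < K] = N(−d₂) = N(1.21) = 0.8869

0.8869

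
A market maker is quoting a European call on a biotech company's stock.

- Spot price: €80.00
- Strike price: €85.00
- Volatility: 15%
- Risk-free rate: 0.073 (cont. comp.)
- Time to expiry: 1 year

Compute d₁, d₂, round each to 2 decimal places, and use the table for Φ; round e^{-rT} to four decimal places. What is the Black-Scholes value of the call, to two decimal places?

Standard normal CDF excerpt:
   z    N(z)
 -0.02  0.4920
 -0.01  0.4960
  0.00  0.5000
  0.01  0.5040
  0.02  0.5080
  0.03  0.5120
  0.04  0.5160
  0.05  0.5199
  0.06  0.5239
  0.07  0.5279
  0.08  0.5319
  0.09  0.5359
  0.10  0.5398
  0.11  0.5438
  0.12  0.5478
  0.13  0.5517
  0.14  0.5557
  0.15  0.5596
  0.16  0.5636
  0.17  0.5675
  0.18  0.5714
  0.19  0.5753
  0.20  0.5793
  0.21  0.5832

€5.26

σ√T = 0.15·√1 = 0.1500
d₁ = [ln(80/85) + (0.073 + 0.15²/2)·1] / 0.1500 = [-0.0606 + 0.0842] / 0.1500 = 0.1575 ≈ 0.16
d₂ = d₁ − σ√T = 0.1575 − 0.1500 = 0.0075 ≈ 0.01
e^(−rT) = e^(−0.073·1) = 0.9296
N(d₁) = N(0.16) = 0.5636;  N(d₂) = N(0.01) = 0.5040
C = 80·0.5636 − 85·0.9296·0.5040 = 45.0880 − 39.8241 = 5.2639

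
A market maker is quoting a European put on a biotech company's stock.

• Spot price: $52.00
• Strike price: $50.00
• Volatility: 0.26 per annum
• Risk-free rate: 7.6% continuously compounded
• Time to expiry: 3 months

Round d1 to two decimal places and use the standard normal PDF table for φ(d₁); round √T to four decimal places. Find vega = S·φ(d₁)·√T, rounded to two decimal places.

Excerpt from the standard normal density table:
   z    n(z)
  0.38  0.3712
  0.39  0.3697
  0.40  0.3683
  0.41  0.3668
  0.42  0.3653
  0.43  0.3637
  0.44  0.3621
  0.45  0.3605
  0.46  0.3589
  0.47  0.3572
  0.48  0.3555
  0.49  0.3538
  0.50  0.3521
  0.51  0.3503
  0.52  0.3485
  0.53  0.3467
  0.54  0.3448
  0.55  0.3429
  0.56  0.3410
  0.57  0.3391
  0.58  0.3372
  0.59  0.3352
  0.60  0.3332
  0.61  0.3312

9.11

σ√T = 0.26·√0.25 = 0.1300
d₁ = [ln(52/50) + (0.076 + 0.26²/2)·0.25] / 0.1300 = [0.0392 + 0.0275] / 0.1300 = 0.5129 ⇒ 0.51
√T = √0.25 = 0.5000
φ(d₁) = φ(0.51) = 0.3503
vega = S·φ(d₁)·√T = 52·0.3503·0.5000 = 9.1078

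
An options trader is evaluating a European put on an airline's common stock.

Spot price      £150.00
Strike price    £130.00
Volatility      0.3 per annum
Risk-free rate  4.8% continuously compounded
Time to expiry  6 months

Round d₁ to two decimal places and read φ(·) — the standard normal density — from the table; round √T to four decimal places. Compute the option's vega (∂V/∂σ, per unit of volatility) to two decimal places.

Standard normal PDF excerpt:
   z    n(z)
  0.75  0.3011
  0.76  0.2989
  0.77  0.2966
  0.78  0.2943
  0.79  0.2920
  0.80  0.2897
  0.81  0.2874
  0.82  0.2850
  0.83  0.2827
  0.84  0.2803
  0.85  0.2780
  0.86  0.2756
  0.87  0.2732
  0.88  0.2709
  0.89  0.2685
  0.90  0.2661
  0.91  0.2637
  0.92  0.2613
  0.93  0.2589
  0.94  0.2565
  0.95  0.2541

28.48

T = 0.5;  σ√T = 0.2121
ln(S/K) + (r + σ²/2)T = ln(150/130) + (0.048 + 0.3²/2)·0.5 = 0.1431 + 0.0465 = 0.1896
d₁ = 0.1896 / 0.2121 = 0.8938 which rounds to 0.89
√T = √0.5 = 0.7071
φ(d₁) = φ(0.89) = 0.2685
vega = S·φ(d₁)·√T = 150·0.2685·0.7071 = 28.4785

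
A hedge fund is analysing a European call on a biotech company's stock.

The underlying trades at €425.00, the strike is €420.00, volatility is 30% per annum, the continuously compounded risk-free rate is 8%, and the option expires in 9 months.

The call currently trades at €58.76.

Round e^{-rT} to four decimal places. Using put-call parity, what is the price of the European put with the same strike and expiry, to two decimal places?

exp(−rT) = exp(−0.08·0.75) = 0.9418
Put-call parity: C − P = S − K·e^(−rT) = 425 − 420·0.9418 = 425 − 395.5560 = 29.4440
P = C − (C − P) = 58.76 − (29.4440) = 29.3160

€29.32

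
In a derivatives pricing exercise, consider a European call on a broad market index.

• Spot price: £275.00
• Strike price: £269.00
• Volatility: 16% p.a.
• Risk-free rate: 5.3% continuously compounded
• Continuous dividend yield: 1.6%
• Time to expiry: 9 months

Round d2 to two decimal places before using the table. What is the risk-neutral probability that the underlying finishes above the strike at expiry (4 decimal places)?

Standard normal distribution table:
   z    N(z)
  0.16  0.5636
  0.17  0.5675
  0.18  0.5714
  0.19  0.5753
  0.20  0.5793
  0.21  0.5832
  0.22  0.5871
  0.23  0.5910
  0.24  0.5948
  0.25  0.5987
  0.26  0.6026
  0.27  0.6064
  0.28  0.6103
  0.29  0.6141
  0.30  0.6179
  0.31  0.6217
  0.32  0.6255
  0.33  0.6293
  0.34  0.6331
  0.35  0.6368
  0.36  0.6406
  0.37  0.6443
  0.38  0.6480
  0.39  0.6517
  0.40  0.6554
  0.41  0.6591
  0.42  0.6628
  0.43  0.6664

0.6141

T = 0.75;  σ√T = 0.1386
d₁ = [ln(275/269) + (0.053 − 0.016 + 0.16²/2)·0.75] / 0.1386 = [0.0221 + 0.0373] / 0.1386 = 0.4288 which rounds to 0.43
d₂ = d₁ − σ√T = 0.4288 − 0.1386 = 0.2902 which rounds to 0.29
Pr(exercise) under Q = N(d₂) = 0.6141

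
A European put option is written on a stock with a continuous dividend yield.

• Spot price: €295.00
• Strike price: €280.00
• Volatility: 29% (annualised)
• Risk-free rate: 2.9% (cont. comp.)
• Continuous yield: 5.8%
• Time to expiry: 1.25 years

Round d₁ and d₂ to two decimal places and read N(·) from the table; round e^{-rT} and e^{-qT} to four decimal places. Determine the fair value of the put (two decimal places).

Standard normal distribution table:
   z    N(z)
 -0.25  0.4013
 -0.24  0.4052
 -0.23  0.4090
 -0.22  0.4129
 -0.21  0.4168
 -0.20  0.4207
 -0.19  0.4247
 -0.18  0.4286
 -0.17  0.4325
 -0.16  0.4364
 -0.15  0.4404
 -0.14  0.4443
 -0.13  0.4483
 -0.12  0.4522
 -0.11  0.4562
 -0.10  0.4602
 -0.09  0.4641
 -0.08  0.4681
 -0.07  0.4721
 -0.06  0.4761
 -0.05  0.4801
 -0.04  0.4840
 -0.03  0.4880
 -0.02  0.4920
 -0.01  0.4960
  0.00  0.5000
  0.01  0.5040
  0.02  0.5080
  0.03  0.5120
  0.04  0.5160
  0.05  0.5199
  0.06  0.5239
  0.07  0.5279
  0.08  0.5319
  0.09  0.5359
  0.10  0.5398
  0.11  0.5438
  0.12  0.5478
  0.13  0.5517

σ√T = 0.29 × 1.1180 = 0.3242
d₁ = [ln(295/280) + (0.029 − 0.058 + 0.29²/2)·1.25] / 0.3242 = [0.0522 + 0.0163] / 0.3242 = 0.2113 ⇒ 0.21
d₂ = d₁ − σ√T = 0.2113 − 0.3242 = -0.1130 ⇒ -0.11
e^(−qT) = e^(−0.058·1.25) = 0.9301;  e^(−rT) = e^(−0.029·1.25) = 0.9644
N(−d₂) = N(0.11) = 0.5438;  N(−d₁) = N(-0.21) = 0.4168
P = 280·0.9644·0.5438 − 295·0.9301·0.4168 = 146.8434 − 114.3614 = 32.4820

€32.48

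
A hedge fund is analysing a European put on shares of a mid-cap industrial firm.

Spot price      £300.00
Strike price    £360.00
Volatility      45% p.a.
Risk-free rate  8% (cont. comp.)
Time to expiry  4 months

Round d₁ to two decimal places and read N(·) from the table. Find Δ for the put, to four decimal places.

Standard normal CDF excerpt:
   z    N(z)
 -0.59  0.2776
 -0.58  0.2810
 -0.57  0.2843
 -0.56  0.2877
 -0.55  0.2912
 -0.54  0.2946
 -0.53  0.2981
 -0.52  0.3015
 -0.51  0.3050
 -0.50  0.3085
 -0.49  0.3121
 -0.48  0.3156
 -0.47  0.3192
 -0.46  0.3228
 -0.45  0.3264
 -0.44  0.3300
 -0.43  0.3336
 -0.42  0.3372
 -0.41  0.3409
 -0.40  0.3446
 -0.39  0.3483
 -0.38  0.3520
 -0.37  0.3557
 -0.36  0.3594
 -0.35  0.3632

-0.6808

T = 0.3333;  σ√T = 0.2598
d₁ = [ln(300/360) + (0.08 + ½·0.45²)·0.3333] / (σ√T) = (-0.1823 + 0.0604) / 0.2598 = -0.4692 ≈ -0.47
N(d₁) = N(-0.47) = 0.3192
Δ_put = N(d₁) − 1 = 0.3192 − 1 = -0.6808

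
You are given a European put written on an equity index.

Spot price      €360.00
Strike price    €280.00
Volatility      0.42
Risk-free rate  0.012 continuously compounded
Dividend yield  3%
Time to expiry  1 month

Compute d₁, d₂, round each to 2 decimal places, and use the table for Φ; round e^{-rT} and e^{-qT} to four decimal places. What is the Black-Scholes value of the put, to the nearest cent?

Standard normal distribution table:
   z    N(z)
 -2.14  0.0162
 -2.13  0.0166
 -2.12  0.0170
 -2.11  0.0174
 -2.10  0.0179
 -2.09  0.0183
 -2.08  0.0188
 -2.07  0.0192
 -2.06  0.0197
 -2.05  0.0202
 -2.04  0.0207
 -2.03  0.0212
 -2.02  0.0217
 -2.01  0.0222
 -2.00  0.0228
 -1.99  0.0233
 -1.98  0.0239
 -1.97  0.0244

€0.27

T = 0.08333;  σ√T = 0.1212
d₁ = [ln(360/280) + (0.012 − 0.03 + 0.42²/2)·0.08333] / 0.1212 = [0.2513 + 0.0058] / 0.1212 = 2.1211 ⇒ 2.12
d₂ = d₁ − σ√T = 2.1211 − 0.1212 = 1.9998 ⇒ 2.00
e^(−qT) = e^(−0.03·0.08333) = 0.9975;  e^(−rT) = e^(−0.012·0.08333) = 0.9990
N(−d₂) = N(-2.00) = 0.0228;  N(−d₁) = N(-2.12) = 0.0170
P = 280·0.9990·0.0228 − 360·0.9975·0.0170 = 6.3776 − 6.1047 = 0.2729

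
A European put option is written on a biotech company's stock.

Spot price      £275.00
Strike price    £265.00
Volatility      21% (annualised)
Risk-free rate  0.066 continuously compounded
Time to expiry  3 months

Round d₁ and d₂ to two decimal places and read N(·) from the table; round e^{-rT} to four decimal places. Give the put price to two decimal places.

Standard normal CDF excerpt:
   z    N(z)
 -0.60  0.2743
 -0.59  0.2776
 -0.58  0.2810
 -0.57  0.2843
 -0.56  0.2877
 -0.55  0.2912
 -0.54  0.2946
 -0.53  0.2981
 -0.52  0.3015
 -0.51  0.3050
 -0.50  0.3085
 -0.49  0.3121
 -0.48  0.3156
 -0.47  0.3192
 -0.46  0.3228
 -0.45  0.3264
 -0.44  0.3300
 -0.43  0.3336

σ√T = 0.21·√0.25 = 0.1050
ln(S/K) + (r + σ²/2)T = ln(275/265) + (0.066 + 0.21²/2)·0.25 = 0.0370 + 0.0220 = 0.0591
d₁ = 0.0591 / 0.1050 = 0.5624 ⇒ 0.56
d₂ = d₁ − σ√T = 0.5624 − 0.1050 = 0.4574 ⇒ 0.46
exp(−rT) = exp(−0.066·0.25) = 0.9836
N(−d₂) = N(-0.46) = 0.3228;  N(−d₁) = N(-0.56) = 0.2877
P = 265·0.9836·0.3228 − 275·0.2877 = 84.1391 − 79.1175 = 5.0216

£5.02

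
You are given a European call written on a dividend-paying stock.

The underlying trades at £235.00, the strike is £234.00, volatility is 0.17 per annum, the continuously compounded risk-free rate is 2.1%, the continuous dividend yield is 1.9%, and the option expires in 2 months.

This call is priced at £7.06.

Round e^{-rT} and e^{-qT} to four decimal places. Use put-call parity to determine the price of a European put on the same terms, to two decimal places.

e^(−qT) = e^(−0.019·0.1667) = 0.9968;  e^(−rT) = e^(−0.021·0.1667) = 0.9965
Put-call parity: C − P = S·e^(−qT) − K·e^(−rT) = 235·0.9968 − 234·0.9965 = 234.2480 − 233.1810 = 1.0670
P = C − (C − P) = 7.06 − (1.0670) = 5.9930

£5.99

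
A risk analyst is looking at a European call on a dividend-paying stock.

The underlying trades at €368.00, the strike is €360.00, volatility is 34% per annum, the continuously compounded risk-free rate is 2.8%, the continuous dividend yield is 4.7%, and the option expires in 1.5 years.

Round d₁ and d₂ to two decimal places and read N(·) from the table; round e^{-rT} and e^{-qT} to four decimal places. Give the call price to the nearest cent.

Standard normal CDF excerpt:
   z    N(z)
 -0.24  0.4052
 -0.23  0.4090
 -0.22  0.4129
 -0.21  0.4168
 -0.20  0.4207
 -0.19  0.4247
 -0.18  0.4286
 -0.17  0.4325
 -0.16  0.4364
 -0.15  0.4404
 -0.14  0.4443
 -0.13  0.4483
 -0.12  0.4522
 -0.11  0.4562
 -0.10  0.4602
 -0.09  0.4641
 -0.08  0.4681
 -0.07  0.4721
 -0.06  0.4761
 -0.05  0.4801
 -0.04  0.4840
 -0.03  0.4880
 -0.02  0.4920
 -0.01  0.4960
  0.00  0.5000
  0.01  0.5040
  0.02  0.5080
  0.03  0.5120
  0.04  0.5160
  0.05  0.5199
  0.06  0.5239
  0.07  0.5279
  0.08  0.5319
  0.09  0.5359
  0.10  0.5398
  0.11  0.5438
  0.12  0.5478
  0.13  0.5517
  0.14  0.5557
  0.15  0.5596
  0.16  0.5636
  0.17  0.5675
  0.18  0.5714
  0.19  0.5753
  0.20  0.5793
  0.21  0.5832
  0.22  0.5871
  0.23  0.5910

€54.76

σ√T = 0.34 × 1.2247 = 0.4164
d₁ = [ln(368/360) + (0.028 − 0.047 + 0.34²/2)·1.5] / 0.4164 = [0.0220 + 0.0582] / 0.4164 = 0.1925 ≈ 0.19
d₂ = d₁ − σ√T = 0.1925 − 0.4164 = -0.2239 ≈ -0.22
e^(−qT) = e^(−0.047·1.5) = 0.9319;  e^(−rT) = e^(−0.028·1.5) = 0.9589
N(d₁) = N(0.19) = 0.5753;  N(d₂) = N(-0.22) = 0.4129
C = 368·0.9319·0.5753 − 360·0.9589·0.4129 = 197.2929 − 142.5347 = 54.7582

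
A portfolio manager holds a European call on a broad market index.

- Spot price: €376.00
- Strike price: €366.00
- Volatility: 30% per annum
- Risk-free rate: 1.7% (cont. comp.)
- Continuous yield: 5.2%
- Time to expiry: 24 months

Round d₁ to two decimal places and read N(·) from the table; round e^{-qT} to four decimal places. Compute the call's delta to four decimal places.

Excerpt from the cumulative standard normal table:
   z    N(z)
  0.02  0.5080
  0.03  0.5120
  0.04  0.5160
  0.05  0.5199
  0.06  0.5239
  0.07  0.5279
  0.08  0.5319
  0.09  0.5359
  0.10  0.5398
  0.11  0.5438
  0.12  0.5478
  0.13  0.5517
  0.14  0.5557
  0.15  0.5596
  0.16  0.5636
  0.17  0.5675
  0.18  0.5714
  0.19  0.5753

σ√T = 0.3·√2 = 0.4243
d₁ = [ln(376/366) + (0.017 − 0.052 + ½·0.3²)·2] / (σ√T) = (0.0270 + 0.0200) / 0.4243 = 0.1107 ⇒ 0.11
N(d₁) = N(0.11) = 0.5438
Δ_call = exp(−qT)·N(d₁) = 0.9012·0.5438 = 0.4901

0.4901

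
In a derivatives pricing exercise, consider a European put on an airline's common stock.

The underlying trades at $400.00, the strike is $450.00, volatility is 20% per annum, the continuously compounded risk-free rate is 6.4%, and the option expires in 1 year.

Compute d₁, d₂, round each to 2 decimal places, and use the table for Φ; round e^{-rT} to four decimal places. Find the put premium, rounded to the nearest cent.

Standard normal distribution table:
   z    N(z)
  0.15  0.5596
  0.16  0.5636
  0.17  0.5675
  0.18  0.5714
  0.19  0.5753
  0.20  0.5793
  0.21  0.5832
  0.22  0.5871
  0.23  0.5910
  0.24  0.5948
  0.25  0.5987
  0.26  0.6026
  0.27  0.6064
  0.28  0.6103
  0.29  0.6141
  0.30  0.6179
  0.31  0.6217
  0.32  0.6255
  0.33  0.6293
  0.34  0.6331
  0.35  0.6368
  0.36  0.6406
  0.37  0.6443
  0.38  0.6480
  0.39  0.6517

$44.96

σ√T = 0.2·√1 = 0.2000
d₁ = [ln(400/450) + (0.064 + 0.2²/2)·1] / 0.2000 = [-0.1178 + 0.0840] / 0.2000 = -0.1689 which rounds to -0.17
d₂ = d₁ − σ√T = -0.1689 − 0.2000 = -0.3689 which rounds to -0.37
exp(−rT) = exp(−0.064·1) = 0.9380
N(−d₂) = N(0.37) = 0.6443;  N(−d₁) = N(0.17) = 0.5675
P = 450·0.9380·0.6443 − 400·0.5675 = 271.9590 − 227.0000 = 44.9590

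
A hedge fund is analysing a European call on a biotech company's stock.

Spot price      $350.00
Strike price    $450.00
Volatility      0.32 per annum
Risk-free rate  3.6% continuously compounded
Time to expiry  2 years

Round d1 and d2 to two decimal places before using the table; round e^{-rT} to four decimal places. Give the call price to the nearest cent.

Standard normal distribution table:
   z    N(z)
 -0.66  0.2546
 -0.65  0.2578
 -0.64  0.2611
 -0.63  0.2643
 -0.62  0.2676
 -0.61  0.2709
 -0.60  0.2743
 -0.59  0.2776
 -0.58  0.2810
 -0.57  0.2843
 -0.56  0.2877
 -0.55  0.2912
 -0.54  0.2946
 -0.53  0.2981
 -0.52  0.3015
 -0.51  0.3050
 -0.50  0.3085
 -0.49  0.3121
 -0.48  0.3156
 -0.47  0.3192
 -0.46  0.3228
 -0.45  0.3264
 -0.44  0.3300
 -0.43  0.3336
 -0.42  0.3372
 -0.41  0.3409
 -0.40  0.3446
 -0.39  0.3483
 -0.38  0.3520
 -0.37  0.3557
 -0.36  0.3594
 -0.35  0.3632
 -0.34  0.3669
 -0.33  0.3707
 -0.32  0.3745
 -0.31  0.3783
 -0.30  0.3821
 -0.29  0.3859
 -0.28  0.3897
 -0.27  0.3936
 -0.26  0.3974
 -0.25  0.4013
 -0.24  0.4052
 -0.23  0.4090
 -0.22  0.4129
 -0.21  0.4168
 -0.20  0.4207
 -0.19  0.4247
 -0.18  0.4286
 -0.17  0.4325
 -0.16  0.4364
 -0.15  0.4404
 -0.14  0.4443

σ√T = 0.32 × 1.4142 = 0.4525
ln(S/K) + (r + σ²/2)T = ln(350/450) + (0.036 + 0.32²/2)·2 = -0.2513 + 0.1744 = -0.0769
d₁ = -0.0769 / 0.4525 = -0.1700 ≈ -0.17
d₂ = d₁ − σ√T = -0.1700 − 0.4525 = -0.6225 ≈ -0.62
exp(−rT) = exp(−0.036·2) = 0.9305
N(d₁) = N(-0.17) = 0.4325;  N(d₂) = N(-0.62) = 0.2676
C = 350·0.4325 − 450·0.9305·0.2676 = 151.3750 − 112.0508 = 39.3242

$39.32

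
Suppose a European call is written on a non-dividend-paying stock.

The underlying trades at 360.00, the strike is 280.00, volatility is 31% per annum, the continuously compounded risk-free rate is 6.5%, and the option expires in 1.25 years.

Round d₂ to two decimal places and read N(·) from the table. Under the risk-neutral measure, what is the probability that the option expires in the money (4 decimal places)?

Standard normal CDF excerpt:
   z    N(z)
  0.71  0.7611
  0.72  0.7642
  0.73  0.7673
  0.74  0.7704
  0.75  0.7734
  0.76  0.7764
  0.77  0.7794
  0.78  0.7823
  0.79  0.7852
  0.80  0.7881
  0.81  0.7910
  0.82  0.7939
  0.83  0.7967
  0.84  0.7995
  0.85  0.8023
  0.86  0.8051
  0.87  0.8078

σ√T = 0.31·√1.25 = 0.3466
d₁ = [ln(360/280) + (0.065 + ½·0.31²)·1.25] / (σ√T) = (0.2513 + 0.1413) / 0.3466 = 1.1328 which rounds to 1.13
d₂ = 1.1328 − 0.3466 = 0.7862 which rounds to 0.79
Pr(exercise) under Q = N(d₂) = 0.7852

0.7852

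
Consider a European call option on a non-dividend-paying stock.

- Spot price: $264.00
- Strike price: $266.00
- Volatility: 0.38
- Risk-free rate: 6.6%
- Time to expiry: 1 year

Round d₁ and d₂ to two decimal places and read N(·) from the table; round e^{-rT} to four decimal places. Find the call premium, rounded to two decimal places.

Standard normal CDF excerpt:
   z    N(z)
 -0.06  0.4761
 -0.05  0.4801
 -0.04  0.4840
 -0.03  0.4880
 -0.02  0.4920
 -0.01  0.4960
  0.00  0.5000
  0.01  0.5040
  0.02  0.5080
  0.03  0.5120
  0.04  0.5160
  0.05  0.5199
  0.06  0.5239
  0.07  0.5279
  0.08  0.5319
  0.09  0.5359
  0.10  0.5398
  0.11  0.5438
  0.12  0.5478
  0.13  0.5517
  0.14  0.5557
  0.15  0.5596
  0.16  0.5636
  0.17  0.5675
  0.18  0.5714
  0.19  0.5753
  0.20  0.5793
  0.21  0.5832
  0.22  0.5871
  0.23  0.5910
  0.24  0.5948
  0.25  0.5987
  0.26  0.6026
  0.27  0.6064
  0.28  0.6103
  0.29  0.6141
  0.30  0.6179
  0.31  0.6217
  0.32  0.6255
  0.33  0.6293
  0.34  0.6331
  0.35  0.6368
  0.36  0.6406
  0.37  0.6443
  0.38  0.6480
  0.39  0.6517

σ√T = 0.38 × 1.0000 = 0.3800
d₁ = [ln(264/266) + (0.066 + ½·0.38²)·1] / (σ√T) = (-0.0075 + 0.1382) / 0.3800 = 0.3438 which rounds to 0.34
d₂ = 0.3438 − 0.3800 = -0.0362 which rounds to -0.04
exp(−rT) = exp(−0.066·1) = 0.9361
N(d₁) = N(0.34) = 0.6331;  N(d₂) = N(-0.04) = 0.4840
C = 264·0.6331 − 266·0.9361·0.4840 = 167.1384 − 120.5173 = 46.6211

$46.62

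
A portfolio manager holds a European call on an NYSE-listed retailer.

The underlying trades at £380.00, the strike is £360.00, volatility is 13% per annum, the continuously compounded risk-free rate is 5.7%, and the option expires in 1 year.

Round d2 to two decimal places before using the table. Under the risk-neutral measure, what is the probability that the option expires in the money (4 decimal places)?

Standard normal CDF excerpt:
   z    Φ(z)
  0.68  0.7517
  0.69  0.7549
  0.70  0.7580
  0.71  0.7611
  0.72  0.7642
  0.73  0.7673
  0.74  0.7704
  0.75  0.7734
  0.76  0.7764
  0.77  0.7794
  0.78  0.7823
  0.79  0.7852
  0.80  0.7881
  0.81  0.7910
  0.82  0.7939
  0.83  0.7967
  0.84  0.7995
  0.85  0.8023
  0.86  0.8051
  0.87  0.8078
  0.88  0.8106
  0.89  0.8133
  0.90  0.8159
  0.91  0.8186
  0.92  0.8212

0.7852

σ√T = 0.13·√1 = 0.1300
ln(S/K) + (r + σ²/2)T = ln(380/360) + (0.057 + 0.13²/2)·1 = 0.0541 + 0.0655 = 0.1195
d₁ = 0.1195 / 0.1300 = 0.9194 ⇒ 0.92
d₂ = d₁ − σ√T = 0.9194 − 0.1300 = 0.7894 ⇒ 0.79
Pr(exercise) under Q = N(d₂) = 0.7852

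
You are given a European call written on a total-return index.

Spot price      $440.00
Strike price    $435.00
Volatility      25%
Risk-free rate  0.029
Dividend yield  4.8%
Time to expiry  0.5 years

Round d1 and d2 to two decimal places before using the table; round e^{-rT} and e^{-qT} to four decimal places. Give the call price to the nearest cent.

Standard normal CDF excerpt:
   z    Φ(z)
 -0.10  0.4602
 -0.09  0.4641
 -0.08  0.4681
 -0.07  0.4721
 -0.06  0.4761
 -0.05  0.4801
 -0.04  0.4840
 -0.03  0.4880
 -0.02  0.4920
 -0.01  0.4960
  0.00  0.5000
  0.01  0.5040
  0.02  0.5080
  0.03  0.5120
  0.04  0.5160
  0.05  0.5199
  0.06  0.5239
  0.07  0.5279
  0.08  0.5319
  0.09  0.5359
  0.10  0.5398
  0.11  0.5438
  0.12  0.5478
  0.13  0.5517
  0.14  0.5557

$31.19

σ√T = 0.25 × 0.7071 = 0.1768
d₁ = [ln(440/435) + (0.029 − 0.048 + 0.25²/2)·0.5] / 0.1768 = [0.0114 + 0.0061] / 0.1768 = 0.0993 which rounds to 0.10
d₂ = d₁ − σ√T = 0.0993 − 0.1768 = -0.0775 which rounds to -0.08
e^(−qT) = e^(−0.048·0.5) = 0.9763;  e^(−rT) = e^(−0.029·0.5) = 0.9856
C = 440·0.9763·N(0.10) − 435·0.9856·N(-0.08) = 440·0.9763·0.5398 − 435·0.9856·0.4681 = 231.8830 − 200.6913 = 31.1916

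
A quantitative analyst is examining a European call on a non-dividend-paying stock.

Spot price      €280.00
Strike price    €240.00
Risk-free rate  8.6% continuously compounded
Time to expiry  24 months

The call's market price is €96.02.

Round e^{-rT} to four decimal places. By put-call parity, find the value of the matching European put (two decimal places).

€18.10

exp(−rT) = exp(−0.086·2) = 0.8420
Put-call parity: C − P = S − K·e^(−rT) = 280 − 240·0.8420 = 280 − 202.0800 = 77.9200
P = C − (C − P) = 96.02 − (77.9200) = 18.1000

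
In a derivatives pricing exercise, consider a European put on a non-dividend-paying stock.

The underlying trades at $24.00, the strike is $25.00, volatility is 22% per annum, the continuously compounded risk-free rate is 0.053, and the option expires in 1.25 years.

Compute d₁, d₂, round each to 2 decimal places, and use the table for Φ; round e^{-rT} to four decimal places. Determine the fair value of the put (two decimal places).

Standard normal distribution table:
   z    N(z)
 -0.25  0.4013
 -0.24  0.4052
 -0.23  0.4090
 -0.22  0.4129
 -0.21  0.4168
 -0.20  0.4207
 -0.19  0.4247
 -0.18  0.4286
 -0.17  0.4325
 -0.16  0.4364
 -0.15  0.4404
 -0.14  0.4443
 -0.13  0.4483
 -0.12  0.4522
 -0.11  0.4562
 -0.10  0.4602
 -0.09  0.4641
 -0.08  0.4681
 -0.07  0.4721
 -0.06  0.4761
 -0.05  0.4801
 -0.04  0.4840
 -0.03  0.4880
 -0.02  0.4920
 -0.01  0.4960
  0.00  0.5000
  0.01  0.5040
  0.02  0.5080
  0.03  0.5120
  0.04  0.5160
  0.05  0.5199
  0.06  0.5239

$2.07

σ√T = 0.22·√1.25 = 0.2460
d₁ = [ln(24/25) + (0.053 + ½·0.22²)·1.25] / (σ√T) = (-0.0408 + 0.0965) / 0.2460 = 0.2264 which rounds to 0.23
d₂ = 0.2264 − 0.2460 = -0.0196 which rounds to -0.02
e^(−rT) = e^(−0.053·1.25) = 0.9359
N(−d₂) = N(0.02) = 0.5080;  N(−d₁) = N(-0.23) = 0.4090
P = 25·0.9359·0.5080 − 24·0.4090 = 11.8859 − 9.8160 = 2.0699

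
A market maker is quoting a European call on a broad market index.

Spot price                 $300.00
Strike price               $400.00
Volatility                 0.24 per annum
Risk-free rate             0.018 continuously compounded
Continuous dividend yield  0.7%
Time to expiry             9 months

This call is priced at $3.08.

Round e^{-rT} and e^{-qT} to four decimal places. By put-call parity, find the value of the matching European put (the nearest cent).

e^(−qT) = e^(−0.007·0.75) = 0.9948;  e^(−rT) = e^(−0.018·0.75) = 0.9866
Put-call parity: C − P = S·e^(−qT) − K·e^(−rT) = 300·0.9948 − 400·0.9866 = 298.4400 − 394.6400 = -96.2000
P = C − (C − P) = 3.08 − (-96.2000) = 99.2800

$99.28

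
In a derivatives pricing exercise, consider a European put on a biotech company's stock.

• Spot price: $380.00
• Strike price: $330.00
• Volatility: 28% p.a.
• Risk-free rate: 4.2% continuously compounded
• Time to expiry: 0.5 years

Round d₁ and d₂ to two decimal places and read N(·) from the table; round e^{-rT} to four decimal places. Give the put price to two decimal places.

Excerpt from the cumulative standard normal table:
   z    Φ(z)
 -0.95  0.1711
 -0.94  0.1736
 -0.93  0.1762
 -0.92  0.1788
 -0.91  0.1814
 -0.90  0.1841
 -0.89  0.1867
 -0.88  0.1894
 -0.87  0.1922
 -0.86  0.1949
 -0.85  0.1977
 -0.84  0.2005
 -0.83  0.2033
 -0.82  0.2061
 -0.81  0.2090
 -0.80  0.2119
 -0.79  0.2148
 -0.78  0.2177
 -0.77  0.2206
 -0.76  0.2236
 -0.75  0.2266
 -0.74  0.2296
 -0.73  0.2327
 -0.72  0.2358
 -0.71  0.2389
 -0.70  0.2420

T = 0.5;  σ√T = 0.1980
d₁ = [ln(380/330) + (0.042 + 0.28²/2)·0.5] / 0.1980 = [0.1411 + 0.0406] / 0.1980 = 0.9176 ≈ 0.92
d₂ = d₁ − σ√T = 0.9176 − 0.1980 = 0.7196 ≈ 0.72
e^(−rT) = e^(−0.042·0.5) = 0.9792
P = 330·0.9792·N(-0.72) − 380·N(-0.92) = 330·0.9792·0.2358 − 380·0.1788 = 76.1955 − 67.9440 = 8.2515

$8.25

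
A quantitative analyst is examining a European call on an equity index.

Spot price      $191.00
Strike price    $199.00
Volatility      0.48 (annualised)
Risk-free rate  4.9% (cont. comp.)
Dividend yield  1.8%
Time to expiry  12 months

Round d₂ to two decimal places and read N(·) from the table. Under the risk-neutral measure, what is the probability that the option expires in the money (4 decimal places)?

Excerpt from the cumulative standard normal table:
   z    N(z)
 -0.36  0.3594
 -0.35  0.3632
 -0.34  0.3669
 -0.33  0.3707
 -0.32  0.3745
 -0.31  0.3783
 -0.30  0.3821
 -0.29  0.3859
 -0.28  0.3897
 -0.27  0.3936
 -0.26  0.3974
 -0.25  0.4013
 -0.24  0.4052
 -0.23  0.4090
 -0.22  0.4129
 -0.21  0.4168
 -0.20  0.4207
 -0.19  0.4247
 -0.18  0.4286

0.3974

σ√T = 0.48 × 1.0000 = 0.4800
d₁ = [ln(191/199) + (0.049 − 0.018 + 0.48²/2)·1] / 0.4800 = [-0.0410 + 0.1462] / 0.4800 = 0.2191 which rounds to 0.22
d₂ = d₁ − σ√T = 0.2191 − 0.4800 = -0.2609 which rounds to -0.26
Risk-neutral Pr[S_T > K] = N(d₂) = N(-0.26) = 0.3974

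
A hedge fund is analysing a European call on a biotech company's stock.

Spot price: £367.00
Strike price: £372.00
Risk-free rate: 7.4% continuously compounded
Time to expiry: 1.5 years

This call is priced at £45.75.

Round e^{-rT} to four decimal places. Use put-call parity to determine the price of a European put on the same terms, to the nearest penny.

e^(−rT) = e^(−0.074·1.5) = 0.8949
Put-call parity: C − P = S − K·e^(−rT) = 367 − 372·0.8949 = 367 − 332.9028 = 34.0972
P = C − (C − P) = 45.75 − (34.0972) = 11.6528

£11.65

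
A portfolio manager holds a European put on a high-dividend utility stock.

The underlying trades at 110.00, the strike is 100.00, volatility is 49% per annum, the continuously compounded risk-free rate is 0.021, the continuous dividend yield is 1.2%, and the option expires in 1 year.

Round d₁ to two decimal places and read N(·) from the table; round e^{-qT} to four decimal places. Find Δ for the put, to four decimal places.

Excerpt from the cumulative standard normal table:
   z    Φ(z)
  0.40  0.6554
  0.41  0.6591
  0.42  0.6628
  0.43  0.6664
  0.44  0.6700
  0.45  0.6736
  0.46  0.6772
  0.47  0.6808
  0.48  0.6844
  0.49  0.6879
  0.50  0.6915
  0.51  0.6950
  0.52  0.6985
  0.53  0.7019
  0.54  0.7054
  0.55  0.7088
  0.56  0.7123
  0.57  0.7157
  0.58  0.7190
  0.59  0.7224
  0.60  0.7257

-0.3190

σ√T = 0.49 × 1.0000 = 0.4900
d₁ = [ln(110/100) + (0.021 − 0.012 + 0.49²/2)·1] / 0.4900 = [0.0953 + 0.1290] / 0.4900 = 0.4579 ⇒ 0.46
N(d₁) = N(0.46) = 0.6772
Δ_put = e^(−qT)·(N(d₁) − 1) = 0.9881·(0.6772 − 1) = -0.3190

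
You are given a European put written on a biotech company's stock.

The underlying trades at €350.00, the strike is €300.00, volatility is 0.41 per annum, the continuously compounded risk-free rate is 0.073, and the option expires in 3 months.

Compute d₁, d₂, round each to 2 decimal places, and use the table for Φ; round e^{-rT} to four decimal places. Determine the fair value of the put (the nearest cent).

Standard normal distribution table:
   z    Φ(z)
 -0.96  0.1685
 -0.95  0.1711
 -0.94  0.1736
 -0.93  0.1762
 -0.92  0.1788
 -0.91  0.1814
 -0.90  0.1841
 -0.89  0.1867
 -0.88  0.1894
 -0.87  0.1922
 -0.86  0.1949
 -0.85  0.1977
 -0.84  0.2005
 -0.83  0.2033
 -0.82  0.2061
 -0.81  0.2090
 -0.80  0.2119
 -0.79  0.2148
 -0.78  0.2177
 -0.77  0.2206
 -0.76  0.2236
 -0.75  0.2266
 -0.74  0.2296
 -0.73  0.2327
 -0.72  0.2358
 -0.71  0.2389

€6.87

σ√T = 0.41 × 0.5000 = 0.2050
d₁ = [ln(350/300) + (0.073 + ½·0.41²)·0.25] / (σ√T) = (0.1542 + 0.0393) / 0.2050 = 0.9435 → 0.94
d₂ = 0.9435 − 0.2050 = 0.7385 → 0.74
exp(−rT) = exp(−0.073·0.25) = 0.9819
P = 300·0.9819·N(-0.74) − 350·N(-0.94) = 300·0.9819·0.2296 − 350·0.1736 = 67.6333 − 60.7600 = 6.8733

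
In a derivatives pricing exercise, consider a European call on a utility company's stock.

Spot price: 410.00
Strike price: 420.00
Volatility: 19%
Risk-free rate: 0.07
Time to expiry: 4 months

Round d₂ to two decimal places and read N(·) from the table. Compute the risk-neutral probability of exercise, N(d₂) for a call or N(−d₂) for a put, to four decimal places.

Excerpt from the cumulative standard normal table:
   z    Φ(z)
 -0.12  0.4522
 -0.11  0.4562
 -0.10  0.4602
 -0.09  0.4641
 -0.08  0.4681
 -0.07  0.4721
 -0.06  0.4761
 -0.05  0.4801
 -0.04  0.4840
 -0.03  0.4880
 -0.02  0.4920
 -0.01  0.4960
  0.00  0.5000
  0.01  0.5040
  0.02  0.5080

0.4761

T = 0.3333;  σ√T = 0.1097
d₁ = [ln(410/420) + (0.07 + ½·0.19²)·0.3333] / (σ√T) = (-0.0241 + 0.0294) / 0.1097 = 0.0479 ≈ 0.05
d₂ = 0.0479 − 0.1097 = -0.0618 ≈ -0.06
Risk-neutral Pr[S_T > K] = N(d₂) = N(-0.06) = 0.4761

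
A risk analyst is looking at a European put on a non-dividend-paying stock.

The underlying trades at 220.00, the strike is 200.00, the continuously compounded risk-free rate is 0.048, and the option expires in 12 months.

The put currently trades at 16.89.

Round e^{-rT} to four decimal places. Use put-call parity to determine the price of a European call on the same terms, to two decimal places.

46.27

exp(−rT) = exp(−0.048·1) = 0.9531
Put-call parity: C − P = S − K·e^(−rT) = 220 − 200·0.9531 = 220 − 190.6200 = 29.3800
C = P + (C − P) = 16.89 + (29.3800) = 46.2700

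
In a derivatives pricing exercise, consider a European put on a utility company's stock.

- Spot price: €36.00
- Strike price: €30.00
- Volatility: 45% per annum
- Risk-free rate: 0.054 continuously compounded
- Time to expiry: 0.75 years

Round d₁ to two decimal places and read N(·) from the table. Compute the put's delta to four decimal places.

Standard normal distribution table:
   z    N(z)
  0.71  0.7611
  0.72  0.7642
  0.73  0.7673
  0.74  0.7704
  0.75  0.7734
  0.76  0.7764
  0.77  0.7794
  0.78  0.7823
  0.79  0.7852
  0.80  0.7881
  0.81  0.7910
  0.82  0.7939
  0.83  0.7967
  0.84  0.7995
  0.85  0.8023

σ√T = 0.45 × 0.8660 = 0.3897
ln(S/K) + (r + σ²/2)T = ln(36/30) + (0.054 + 0.45²/2)·0.75 = 0.1823 + 0.1164 = 0.2988
d₁ = 0.2988 / 0.3897 = 0.7666 which rounds to 0.77
N(d₁) = N(0.77) = 0.7794
Δ_put = N(d₁) − 1 = 0.7794 − 1 = -0.2206

-0.2206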